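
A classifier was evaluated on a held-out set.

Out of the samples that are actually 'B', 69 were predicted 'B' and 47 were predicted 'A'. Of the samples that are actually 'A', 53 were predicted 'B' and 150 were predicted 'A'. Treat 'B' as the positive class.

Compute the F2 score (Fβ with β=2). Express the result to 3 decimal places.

Fβ = (1+β²)·TP / ((1+β²)·TP + β²·FN + FP), with β²=4
= 5·69 / (5·69 + 4·47 + 53) = 0.589

0.589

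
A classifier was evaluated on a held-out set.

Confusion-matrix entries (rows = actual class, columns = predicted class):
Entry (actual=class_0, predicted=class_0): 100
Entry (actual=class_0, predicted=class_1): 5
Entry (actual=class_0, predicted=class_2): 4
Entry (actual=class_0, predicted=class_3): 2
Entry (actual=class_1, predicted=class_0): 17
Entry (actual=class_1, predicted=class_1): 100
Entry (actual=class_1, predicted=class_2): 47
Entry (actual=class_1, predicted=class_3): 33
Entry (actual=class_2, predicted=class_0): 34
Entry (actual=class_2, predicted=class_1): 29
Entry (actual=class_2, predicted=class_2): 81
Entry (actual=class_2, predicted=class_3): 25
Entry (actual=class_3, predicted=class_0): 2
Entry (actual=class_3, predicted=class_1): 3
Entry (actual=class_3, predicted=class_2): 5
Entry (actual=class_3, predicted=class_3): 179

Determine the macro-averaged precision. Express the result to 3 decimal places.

0.681

Per-class precision (TP/(TP+FP)):
  class_0: TP=100, FP=17+34+2=53 → 100/153 = 0.6536
  class_1: TP=100, FP=5+29+3=37 → 100/137 = 0.7299
  class_2: TP=81, FP=4+47+5=56 → 81/137 = 0.5912
  class_3: TP=179, FP=2+33+25=60 → 179/239 = 0.7490
Macro-precision = mean = (0.6536 + 0.7299 + 0.5912 + 0.7490) / 4 = 0.681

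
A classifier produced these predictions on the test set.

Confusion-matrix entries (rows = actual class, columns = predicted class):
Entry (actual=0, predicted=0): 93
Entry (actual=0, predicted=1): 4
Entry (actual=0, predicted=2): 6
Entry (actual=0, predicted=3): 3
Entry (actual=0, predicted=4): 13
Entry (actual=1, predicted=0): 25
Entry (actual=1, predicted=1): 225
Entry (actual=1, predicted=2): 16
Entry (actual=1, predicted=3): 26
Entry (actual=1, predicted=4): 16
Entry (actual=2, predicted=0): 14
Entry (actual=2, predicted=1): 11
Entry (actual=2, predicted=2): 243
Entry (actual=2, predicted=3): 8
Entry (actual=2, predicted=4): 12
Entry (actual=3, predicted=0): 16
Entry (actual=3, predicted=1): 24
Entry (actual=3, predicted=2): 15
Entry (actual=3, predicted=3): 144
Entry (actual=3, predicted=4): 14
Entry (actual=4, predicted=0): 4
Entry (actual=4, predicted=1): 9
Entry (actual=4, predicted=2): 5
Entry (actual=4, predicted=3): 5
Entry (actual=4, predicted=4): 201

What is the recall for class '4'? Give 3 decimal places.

0.897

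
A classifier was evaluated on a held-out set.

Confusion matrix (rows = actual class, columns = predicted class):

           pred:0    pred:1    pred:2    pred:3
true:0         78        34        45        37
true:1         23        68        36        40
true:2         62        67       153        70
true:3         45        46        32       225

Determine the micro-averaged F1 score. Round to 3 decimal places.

0.494

Micro-averaging pools counts across classes: ΣTP=524, ΣFP=537, ΣFN=537.
Micro-F1 score = 2·TP/(2·TP+FP+FN) on pooled counts = 0.494 (equals overall accuracy in single-label multiclass).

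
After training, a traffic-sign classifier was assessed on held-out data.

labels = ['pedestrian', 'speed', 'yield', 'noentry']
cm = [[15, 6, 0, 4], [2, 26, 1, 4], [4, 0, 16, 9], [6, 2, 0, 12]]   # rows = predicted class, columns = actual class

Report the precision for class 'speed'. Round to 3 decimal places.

0.788

One-vs-rest for 'speed': TP = diagonal; FP = other classes predicted 'speed'; FN = 'speed' predicted as other.
precision = TP/(TP+FP).
speed: TP=26, FP=2+1+4=7 → 26/33 = 0.7879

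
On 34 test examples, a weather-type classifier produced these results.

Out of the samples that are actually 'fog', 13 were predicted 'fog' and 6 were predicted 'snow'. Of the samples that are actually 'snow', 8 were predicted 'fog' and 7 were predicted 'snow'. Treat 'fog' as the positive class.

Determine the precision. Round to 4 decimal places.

0.6190

Precision = TP/(TP+FP) = 13/(13+8) = 13/21 = 0.6190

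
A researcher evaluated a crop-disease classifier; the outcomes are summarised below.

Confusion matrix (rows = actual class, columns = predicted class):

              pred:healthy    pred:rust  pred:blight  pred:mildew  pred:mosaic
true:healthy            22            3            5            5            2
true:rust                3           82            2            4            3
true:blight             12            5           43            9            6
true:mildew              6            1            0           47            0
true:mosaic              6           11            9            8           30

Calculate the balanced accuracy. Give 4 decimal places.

Balanced accuracy = mean of per-class recall.
  healthy: recall = 22/37 = 0.59459
  rust: recall = 82/94 = 0.87234
  blight: recall = 43/75 = 0.57333
  mildew: recall = 47/54 = 0.87037
  mosaic: recall = 30/64 = 0.46875
Mean = (0.59459 + 0.87234 + 0.57333 + 0.87037 + 0.46875) / 5 = 0.6759

0.6759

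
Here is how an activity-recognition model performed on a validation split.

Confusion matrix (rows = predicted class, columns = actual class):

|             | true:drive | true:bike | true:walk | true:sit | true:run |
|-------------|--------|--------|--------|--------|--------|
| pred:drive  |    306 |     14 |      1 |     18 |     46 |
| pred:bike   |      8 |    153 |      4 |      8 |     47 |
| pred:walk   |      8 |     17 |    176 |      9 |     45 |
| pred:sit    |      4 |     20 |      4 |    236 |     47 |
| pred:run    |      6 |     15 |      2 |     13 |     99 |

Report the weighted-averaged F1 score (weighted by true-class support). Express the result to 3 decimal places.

Per-class F1 score (2·TP/(2·TP+FP+FN)):
  drive: TP=306, FP=14+1+18+46=79, FN=8+8+4+6=26 → 612/717 = 0.8536
  bike: TP=153, FP=8+4+8+47=67, FN=14+17+20+15=66 → 306/439 = 0.6970
  walk: TP=176, FP=8+17+9+45=79, FN=1+4+4+2=11 → 352/442 = 0.7964
  sit: TP=236, FP=4+20+4+47=75, FN=18+8+9+13=48 → 472/595 = 0.7933
  run: TP=99, FP=6+15+2+13=36, FN=46+47+45+47=185 → 198/419 = 0.4726
Weighted-F1 score = Σ (supportᵢ/N)·F1 scoreᵢ with N=1306: (332/1306)·0.8536 + (219/1306)·0.6970 + (187/1306)·0.7964 + (284/1306)·0.7933 + (284/1306)·0.4726 = 0.723

0.723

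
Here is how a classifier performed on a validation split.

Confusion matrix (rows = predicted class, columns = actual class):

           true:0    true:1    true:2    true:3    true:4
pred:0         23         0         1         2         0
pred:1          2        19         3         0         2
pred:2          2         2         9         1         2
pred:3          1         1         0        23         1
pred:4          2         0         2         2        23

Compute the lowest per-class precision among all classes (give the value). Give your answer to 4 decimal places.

0.5625

Per-class precision (TP/(TP+FP)):
  0: TP=23, FP=0+1+2+0=3 → 23/26 = 0.88462
  1: TP=19, FP=2+3+0+2=7 → 19/26 = 0.73077
  2: TP=9, FP=2+2+1+2=7 → 9/16 = 0.56250
  3: TP=23, FP=1+1+0+1=3 → 23/26 = 0.88462
  4: TP=23, FP=2+0+2+2=6 → 23/29 = 0.79310
Lowest is class '2' with precision = 0.5625.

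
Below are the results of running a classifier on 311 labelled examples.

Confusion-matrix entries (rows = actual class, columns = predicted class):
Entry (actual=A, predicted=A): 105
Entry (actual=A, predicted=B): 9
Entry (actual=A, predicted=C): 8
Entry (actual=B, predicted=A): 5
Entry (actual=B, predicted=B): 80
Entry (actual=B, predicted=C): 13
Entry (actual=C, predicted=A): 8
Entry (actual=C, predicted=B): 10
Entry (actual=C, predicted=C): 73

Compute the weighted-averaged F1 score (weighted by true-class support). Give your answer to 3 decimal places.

0.830

Per-class F1 score (2·TP/(2·TP+FP+FN)):
  A: TP=105, FP=5+8=13, FN=9+8=17 → 210/240 = 0.8750
  B: TP=80, FP=9+10=19, FN=5+13=18 → 160/197 = 0.8122
  C: TP=73, FP=8+13=21, FN=8+10=18 → 146/185 = 0.7892
Weighted-F1 score = Σ (supportᵢ/N)·F1 scoreᵢ with N=311: (122/311)·0.8750 + (98/311)·0.8122 + (91/311)·0.7892 = 0.830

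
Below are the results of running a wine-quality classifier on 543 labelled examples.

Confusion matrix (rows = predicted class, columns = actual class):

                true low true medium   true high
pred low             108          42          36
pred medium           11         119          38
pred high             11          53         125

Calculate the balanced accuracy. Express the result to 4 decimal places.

Balanced accuracy = mean of per-class recall.
  low: recall = 108/130 = 0.83077
  medium: recall = 119/214 = 0.55607
  high: recall = 125/199 = 0.62814
Mean = (0.83077 + 0.55607 + 0.62814) / 3 = 0.6717

0.6717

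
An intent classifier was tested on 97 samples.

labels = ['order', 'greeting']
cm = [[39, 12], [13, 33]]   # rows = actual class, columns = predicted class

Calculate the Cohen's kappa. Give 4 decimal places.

Observed agreement pₒ = trace/N = 72/97 = 0.74227
Expected agreement pₑ = Σ (rowᵢ·colᵢ)/N² = (51·52 + 46·45)/97² = 0.50186
κ = (pₒ − pₑ)/(1 − pₑ) = (0.74227 − 0.50186)/(1 − 0.50186) = 0.4826

0.4826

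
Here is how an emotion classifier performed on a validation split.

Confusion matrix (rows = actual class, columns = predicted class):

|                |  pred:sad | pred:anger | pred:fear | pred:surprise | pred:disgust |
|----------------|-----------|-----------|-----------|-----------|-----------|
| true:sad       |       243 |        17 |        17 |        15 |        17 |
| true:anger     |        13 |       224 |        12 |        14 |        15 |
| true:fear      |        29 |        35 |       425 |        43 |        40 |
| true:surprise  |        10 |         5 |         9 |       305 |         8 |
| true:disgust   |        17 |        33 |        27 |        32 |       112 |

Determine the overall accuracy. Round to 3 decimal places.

Accuracy = trace / total = (243+224+425+305+112=1309) / 1717 = 1309/1717 = 0.762

0.762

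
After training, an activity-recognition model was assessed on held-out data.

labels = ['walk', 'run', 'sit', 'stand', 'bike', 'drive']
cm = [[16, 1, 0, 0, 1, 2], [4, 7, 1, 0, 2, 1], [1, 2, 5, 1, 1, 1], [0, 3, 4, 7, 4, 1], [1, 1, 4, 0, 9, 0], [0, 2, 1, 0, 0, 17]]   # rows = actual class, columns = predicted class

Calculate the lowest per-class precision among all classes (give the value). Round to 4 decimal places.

0.3333

Per-class precision (TP/(TP+FP)):
  walk: TP=16, FP=4+1+0+1+0=6 → 16/22 = 0.72727
  run: TP=7, FP=1+2+3+1+2=9 → 7/16 = 0.43750
  sit: TP=5, FP=0+1+4+4+1=10 → 5/15 = 0.33333
  stand: TP=7, FP=0+0+1+0+0=1 → 7/8 = 0.87500
  bike: TP=9, FP=1+2+1+4+0=8 → 9/17 = 0.52941
  drive: TP=17, FP=2+1+1+1+0=5 → 17/22 = 0.77273
Lowest is class 'sit' with precision = 0.3333.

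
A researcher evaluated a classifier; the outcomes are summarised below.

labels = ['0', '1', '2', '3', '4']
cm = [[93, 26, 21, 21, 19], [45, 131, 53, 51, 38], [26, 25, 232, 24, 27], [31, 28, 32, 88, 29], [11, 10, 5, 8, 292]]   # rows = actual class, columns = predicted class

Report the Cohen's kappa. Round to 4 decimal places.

Observed agreement pₒ = trace/N = 836/1366 = 0.61201
Expected agreement pₑ = Σ (rowᵢ·colᵢ)/N² = (180·206 + 318·220 + 334·343 + 208·192 + 326·405)/1366² = 0.21092
κ = (pₒ − pₑ)/(1 − pₑ) = (0.61201 − 0.21092)/(1 − 0.21092) = 0.5083

0.5083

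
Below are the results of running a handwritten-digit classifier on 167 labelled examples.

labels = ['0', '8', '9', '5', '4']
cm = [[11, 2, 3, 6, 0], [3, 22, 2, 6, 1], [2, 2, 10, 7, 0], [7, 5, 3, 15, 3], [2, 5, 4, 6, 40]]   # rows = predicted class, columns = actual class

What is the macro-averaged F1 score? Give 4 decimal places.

Per-class F1 score (2·TP/(2·TP+FP+FN)):
  0: TP=11, FP=2+3+6+0=11, FN=3+2+7+2=14 → 22/47 = 0.46809
  8: TP=22, FP=3+2+6+1=12, FN=2+2+5+5=14 → 44/70 = 0.62857
  9: TP=10, FP=2+2+7+0=11, FN=3+2+3+4=12 → 20/43 = 0.46512
  5: TP=15, FP=7+5+3+3=18, FN=6+6+7+6=25 → 30/73 = 0.41096
  4: TP=40, FP=2+5+4+6=17, FN=0+1+0+3=4 → 80/101 = 0.79208
Macro-F1 score = mean = (0.46809 + 0.62857 + 0.46512 + 0.41096 + 0.79208) / 5 = 0.5530

0.5530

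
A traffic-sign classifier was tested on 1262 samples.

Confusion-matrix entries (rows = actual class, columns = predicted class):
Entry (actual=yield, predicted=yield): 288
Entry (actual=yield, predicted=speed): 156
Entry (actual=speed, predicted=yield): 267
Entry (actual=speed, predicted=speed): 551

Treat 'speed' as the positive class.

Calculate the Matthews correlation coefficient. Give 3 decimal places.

0.310

MCC = (TP·TN − FP·FN) / √((TP+FP)(TP+FN)(TN+FP)(TN+FN))
Numerator = 551·288 − 156·267 = 117036
Denominator = √(707·818·444·555) = √142511092920 = 377506.4144
MCC = 117036 / 377506.4144 = 0.310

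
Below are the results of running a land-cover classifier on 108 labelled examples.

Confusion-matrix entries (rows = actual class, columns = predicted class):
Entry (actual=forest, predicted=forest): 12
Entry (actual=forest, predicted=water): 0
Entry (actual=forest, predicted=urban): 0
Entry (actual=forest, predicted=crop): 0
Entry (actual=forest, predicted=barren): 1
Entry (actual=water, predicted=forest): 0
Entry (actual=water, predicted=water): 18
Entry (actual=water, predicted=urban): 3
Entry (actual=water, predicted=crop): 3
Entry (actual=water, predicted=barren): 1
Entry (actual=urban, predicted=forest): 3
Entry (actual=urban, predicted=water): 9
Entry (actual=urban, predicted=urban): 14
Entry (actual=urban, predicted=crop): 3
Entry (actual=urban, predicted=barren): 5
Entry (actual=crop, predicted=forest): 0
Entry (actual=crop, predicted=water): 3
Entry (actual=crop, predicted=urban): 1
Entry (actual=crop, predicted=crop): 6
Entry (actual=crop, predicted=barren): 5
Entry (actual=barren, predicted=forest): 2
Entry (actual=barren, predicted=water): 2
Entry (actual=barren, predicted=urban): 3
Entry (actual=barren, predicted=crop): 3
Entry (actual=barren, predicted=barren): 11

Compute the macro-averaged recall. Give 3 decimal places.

0.596

Per-class recall (TP/(TP+FN)):
  forest: TP=12, FN=0+0+0+1=1 → 12/13 = 0.9231
  water: TP=18, FN=0+3+3+1=7 → 18/25 = 0.7200
  urban: TP=14, FN=3+9+3+5=20 → 14/34 = 0.4118
  crop: TP=6, FN=0+3+1+5=9 → 6/15 = 0.4000
  barren: TP=11, FN=2+2+3+3=10 → 11/21 = 0.5238
Macro-recall = mean = (0.9231 + 0.7200 + 0.4118 + 0.4000 + 0.5238) / 5 = 0.596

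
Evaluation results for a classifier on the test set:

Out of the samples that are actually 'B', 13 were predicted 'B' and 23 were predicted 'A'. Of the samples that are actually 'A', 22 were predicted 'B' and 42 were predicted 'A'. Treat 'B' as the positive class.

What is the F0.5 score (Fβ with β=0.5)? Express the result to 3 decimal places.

Fβ = (1+β²)·TP / ((1+β²)·TP + β²·FN + FP), with β²=1/4
= 1.25·13 / (1.25·13 + 0.25·23 + 22) = 0.369

0.369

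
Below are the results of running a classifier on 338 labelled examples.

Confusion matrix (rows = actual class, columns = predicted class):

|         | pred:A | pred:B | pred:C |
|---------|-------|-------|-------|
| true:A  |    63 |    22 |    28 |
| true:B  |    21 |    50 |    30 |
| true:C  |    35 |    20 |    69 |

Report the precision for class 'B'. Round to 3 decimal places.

0.543

precision = TP/(TP+FP).
B: TP=50, FP=22+20=42 → 50/92 = 0.5435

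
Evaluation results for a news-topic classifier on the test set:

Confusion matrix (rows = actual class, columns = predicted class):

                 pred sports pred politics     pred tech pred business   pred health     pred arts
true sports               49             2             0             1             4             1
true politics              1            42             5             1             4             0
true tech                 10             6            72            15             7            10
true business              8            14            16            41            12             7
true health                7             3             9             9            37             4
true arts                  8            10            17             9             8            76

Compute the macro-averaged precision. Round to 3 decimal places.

Per-class precision (TP/(TP+FP)):
  sports: TP=49, FP=1+10+8+7+8=34 → 49/83 = 0.5904
  politics: TP=42, FP=2+6+14+3+10=35 → 42/77 = 0.5455
  tech: TP=72, FP=0+5+16+9+17=47 → 72/119 = 0.6050
  business: TP=41, FP=1+1+15+9+9=35 → 41/76 = 0.5395
  health: TP=37, FP=4+4+7+12+8=35 → 37/72 = 0.5139
  arts: TP=76, FP=1+0+10+7+4=22 → 76/98 = 0.7755
Macro-precision = mean = (0.5904 + 0.5455 + 0.6050 + 0.5395 + 0.5139 + 0.7755) / 6 = 0.595

0.595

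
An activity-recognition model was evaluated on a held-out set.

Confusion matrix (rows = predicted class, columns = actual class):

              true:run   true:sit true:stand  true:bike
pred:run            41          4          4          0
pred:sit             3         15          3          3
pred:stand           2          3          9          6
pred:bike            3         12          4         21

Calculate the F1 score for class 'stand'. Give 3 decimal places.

0.450

F1 score = 2·TP/(2·TP+FP+FN).
stand: TP=9, FP=2+3+6=11, FN=4+3+4=11 → 18/40 = 0.4500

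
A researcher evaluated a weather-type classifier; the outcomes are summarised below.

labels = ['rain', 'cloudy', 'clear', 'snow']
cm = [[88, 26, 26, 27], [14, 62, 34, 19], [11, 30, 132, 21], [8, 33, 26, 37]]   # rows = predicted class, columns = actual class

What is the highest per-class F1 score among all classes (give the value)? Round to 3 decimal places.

0.641

Per-class F1 score (2·TP/(2·TP+FP+FN)):
  rain: TP=88, FP=26+26+27=79, FN=14+11+8=33 → 176/288 = 0.6111
  cloudy: TP=62, FP=14+34+19=67, FN=26+30+33=89 → 124/280 = 0.4429
  clear: TP=132, FP=11+30+21=62, FN=26+34+26=86 → 264/412 = 0.6408
  snow: TP=37, FP=8+33+26=67, FN=27+19+21=67 → 74/208 = 0.3558
Highest is class 'clear' with F1 score = 0.641.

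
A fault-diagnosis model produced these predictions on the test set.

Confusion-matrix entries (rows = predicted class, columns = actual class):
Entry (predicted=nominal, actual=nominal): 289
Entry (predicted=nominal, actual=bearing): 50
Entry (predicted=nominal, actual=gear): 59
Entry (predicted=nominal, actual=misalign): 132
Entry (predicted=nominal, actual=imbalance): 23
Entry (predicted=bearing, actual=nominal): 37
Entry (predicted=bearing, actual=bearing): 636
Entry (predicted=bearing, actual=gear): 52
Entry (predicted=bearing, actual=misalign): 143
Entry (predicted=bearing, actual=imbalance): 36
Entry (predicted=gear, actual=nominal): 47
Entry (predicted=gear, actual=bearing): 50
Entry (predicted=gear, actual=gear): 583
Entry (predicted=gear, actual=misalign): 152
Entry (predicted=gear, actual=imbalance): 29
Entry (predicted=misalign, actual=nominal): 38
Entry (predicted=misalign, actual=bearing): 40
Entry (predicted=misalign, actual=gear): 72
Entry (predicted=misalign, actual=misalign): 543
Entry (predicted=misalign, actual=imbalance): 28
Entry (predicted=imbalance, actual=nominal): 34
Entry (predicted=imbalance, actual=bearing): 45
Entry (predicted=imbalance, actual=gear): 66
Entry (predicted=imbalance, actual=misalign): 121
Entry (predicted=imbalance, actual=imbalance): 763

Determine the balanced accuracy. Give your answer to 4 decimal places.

0.6981

Balanced accuracy = mean of per-class recall.
  nominal: recall = 289/445 = 0.64944
  bearing: recall = 636/821 = 0.77467
  gear: recall = 583/832 = 0.70072
  misalign: recall = 543/1091 = 0.49771
  imbalance: recall = 763/879 = 0.86803
Mean = (0.64944 + 0.77467 + 0.70072 + 0.49771 + 0.86803) / 5 = 0.6981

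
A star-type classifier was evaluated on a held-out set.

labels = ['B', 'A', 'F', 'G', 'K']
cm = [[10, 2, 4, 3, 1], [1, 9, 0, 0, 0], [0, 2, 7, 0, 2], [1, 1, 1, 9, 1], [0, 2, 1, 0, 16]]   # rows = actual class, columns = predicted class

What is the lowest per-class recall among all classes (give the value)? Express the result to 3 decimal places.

0.500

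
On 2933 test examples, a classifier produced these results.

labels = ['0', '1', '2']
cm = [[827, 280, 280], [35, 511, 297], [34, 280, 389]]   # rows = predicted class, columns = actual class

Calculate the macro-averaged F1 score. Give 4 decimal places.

Per-class F1 score (2·TP/(2·TP+FP+FN)):
  0: TP=827, FP=280+280=560, FN=35+34=69 → 1654/2283 = 0.72449
  1: TP=511, FP=35+297=332, FN=280+280=560 → 1022/1914 = 0.53396
  2: TP=389, FP=34+280=314, FN=280+297=577 → 778/1669 = 0.46615
Macro-F1 score = mean = (0.72449 + 0.53396 + 0.46615) / 3 = 0.5749

0.5749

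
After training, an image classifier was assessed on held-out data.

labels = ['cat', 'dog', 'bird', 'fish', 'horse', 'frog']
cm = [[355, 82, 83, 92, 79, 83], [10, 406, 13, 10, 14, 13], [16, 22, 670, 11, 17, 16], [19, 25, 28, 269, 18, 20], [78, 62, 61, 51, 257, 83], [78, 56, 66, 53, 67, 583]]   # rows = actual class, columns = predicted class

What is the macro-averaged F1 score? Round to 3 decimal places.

Per-class F1 score (2·TP/(2·TP+FP+FN)):
  cat: TP=355, FP=10+16+19+78+78=201, FN=82+83+92+79+83=419 → 710/1330 = 0.5338
  dog: TP=406, FP=82+22+25+62+56=247, FN=10+13+10+14+13=60 → 812/1119 = 0.7256
  bird: TP=670, FP=83+13+28+61+66=251, FN=16+22+11+17+16=82 → 1340/1673 = 0.8010
  fish: TP=269, FP=92+10+11+51+53=217, FN=19+25+28+18+20=110 → 538/865 = 0.6220
  horse: TP=257, FP=79+14+17+18+67=195, FN=78+62+61+51+83=335 → 514/1044 = 0.4923
  frog: TP=583, FP=83+13+16+20+83=215, FN=78+56+66+53+67=320 → 1166/1701 = 0.6855
Macro-F1 score = mean = (0.5338 + 0.7256 + 0.8010 + 0.6220 + 0.4923 + 0.6855) / 6 = 0.643

0.643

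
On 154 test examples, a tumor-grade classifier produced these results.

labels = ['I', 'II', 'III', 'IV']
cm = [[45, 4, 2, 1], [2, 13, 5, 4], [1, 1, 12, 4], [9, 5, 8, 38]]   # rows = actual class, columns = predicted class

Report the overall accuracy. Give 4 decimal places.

0.7013

Accuracy = trace / total = (45+13+12+38=108) / 154 = 108/154 = 0.7013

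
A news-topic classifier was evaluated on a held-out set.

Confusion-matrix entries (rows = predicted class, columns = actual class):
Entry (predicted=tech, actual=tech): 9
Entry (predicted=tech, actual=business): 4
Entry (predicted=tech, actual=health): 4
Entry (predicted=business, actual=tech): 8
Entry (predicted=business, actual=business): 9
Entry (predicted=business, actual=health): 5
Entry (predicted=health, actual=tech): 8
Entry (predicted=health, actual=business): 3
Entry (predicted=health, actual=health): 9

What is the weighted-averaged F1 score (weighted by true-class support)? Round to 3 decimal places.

Per-class F1 score (2·TP/(2·TP+FP+FN)):
  tech: TP=9, FP=4+4=8, FN=8+8=16 → 18/42 = 0.4286
  business: TP=9, FP=8+5=13, FN=4+3=7 → 18/38 = 0.4737
  health: TP=9, FP=8+3=11, FN=4+5=9 → 18/38 = 0.4737
Weighted-F1 score = Σ (supportᵢ/N)·F1 scoreᵢ with N=59: (25/59)·0.4286 + (16/59)·0.4737 + (18/59)·0.4737 = 0.455

0.455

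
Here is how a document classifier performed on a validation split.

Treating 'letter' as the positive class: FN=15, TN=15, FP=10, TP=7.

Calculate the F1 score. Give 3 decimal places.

0.359

Precision = TP/(TP+FP) = 7/17 = 0.4118
Recall = TP/(TP+FN) = 7/22 = 0.3182
F1 = 2·TP/(2·TP+FP+FN) = 14/39 = 0.359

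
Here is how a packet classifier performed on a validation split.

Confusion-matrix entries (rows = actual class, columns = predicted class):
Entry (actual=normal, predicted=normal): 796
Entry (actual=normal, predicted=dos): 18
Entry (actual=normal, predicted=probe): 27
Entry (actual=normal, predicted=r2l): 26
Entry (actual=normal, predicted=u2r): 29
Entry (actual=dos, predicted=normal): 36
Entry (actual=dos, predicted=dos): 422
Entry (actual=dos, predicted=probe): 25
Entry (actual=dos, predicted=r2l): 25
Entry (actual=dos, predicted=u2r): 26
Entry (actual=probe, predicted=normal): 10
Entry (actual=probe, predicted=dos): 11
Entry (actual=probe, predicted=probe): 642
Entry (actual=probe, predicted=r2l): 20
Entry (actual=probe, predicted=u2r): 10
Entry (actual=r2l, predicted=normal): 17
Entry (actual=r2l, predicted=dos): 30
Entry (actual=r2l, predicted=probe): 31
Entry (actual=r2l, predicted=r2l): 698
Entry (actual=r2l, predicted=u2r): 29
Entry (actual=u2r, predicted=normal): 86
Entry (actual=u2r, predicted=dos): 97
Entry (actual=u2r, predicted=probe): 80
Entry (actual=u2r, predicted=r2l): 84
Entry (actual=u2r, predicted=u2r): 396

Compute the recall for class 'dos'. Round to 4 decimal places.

One-vs-rest for 'dos': TP = diagonal; FP = other classes predicted 'dos'; FN = 'dos' predicted as other.
recall = TP/(TP+FN).
dos: TP=422, FN=36+25+25+26=112 → 422/534 = 0.79026

0.7903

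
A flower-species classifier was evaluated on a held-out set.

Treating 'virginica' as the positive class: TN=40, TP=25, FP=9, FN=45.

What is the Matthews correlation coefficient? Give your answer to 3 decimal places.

MCC = (TP·TN − FP·FN) / √((TP+FP)(TP+FN)(TN+FP)(TN+FN))
Numerator = 25·40 − 9·45 = 595
Denominator = √(34·70·49·85) = √9912700 = 3148.4441
MCC = 595 / 3148.4441 = 0.189

0.189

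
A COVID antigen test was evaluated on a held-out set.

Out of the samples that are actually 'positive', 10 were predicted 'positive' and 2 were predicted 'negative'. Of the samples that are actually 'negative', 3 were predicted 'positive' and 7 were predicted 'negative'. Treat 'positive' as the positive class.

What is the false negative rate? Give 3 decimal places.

0.167

FNR = FN/(FN+TP) = 2/(2+10) = 0.167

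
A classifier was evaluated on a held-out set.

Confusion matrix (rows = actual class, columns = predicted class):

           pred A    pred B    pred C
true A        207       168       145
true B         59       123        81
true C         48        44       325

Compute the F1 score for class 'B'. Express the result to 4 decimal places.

0.4114

Take TP from the diagonal, FP from the rest of the 'B' prediction marginal, FN from the rest of the 'B' actual marginal.
F1 score = 2·TP/(2·TP+FP+FN).
B: TP=123, FP=168+44=212, FN=59+81=140 → 246/598 = 0.41137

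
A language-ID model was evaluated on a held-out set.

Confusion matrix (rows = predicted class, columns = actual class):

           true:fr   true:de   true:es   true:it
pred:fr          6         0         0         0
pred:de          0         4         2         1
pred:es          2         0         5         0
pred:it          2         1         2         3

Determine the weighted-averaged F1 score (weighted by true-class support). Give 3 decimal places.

Per-class F1 score (2·TP/(2·TP+FP+FN)):
  fr: TP=6, FP=0+0+0=0, FN=0+2+2=4 → 12/16 = 0.7500
  de: TP=4, FP=0+2+1=3, FN=0+0+1=1 → 8/12 = 0.6667
  es: TP=5, FP=2+0+0=2, FN=0+2+2=4 → 10/16 = 0.6250
  it: TP=3, FP=2+1+2=5, FN=0+1+0=1 → 6/12 = 0.5000
Weighted-F1 score = Σ (supportᵢ/N)·F1 scoreᵢ with N=28: (10/28)·0.7500 + (5/28)·0.6667 + (9/28)·0.6250 + (4/28)·0.5000 = 0.659

0.659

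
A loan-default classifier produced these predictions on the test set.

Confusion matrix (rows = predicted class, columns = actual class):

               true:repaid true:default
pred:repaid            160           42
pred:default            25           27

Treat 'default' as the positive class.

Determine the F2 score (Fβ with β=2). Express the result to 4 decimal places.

0.4116

Fβ = (1+β²)·TP / ((1+β²)·TP + β²·FN + FP), with β²=4
= 5·27 / (5·27 + 4·42 + 25) = 0.4116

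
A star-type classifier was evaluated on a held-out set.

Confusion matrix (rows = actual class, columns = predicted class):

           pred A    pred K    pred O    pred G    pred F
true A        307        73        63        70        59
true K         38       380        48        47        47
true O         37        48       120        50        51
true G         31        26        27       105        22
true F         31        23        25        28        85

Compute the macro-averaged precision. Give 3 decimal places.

0.496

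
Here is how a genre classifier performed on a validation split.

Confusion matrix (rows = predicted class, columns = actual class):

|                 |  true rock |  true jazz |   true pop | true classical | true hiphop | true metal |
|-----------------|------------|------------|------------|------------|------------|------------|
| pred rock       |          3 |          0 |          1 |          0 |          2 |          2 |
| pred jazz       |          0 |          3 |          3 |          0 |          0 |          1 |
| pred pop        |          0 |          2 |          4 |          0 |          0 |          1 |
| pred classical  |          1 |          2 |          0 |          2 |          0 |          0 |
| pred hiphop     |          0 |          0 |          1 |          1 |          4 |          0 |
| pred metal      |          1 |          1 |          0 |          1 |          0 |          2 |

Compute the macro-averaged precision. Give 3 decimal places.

Per-class precision (TP/(TP+FP)):
  rock: TP=3, FP=0+1+0+2+2=5 → 3/8 = 0.3750
  jazz: TP=3, FP=0+3+0+0+1=4 → 3/7 = 0.4286
  pop: TP=4, FP=0+2+0+0+1=3 → 4/7 = 0.5714
  classical: TP=2, FP=1+2+0+0+0=3 → 2/5 = 0.4000
  hiphop: TP=4, FP=0+0+1+1+0=2 → 4/6 = 0.6667
  metal: TP=2, FP=1+1+0+1+0=3 → 2/5 = 0.4000
Macro-precision = mean = (0.3750 + 0.4286 + 0.5714 + 0.4000 + 0.6667 + 0.4000) / 6 = 0.474

0.474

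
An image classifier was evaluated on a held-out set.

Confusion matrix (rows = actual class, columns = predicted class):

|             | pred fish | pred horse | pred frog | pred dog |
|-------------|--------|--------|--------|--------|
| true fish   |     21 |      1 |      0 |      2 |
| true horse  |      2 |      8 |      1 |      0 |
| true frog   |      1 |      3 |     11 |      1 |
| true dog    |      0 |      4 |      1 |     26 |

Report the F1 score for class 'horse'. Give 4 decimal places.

0.5926

One-vs-rest for 'horse': TP = diagonal; FP = other classes predicted 'horse'; FN = 'horse' predicted as other.
F1 score = 2·TP/(2·TP+FP+FN).
horse: TP=8, FP=1+3+4=8, FN=2+1+0=3 → 16/27 = 0.59259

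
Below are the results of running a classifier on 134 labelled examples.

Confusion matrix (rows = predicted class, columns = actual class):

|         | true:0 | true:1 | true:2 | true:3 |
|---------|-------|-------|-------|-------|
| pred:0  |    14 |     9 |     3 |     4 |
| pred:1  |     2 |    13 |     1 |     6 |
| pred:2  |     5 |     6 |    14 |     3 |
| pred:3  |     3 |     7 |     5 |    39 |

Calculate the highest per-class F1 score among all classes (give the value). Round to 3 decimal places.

Per-class F1 score (2·TP/(2·TP+FP+FN)):
  0: TP=14, FP=9+3+4=16, FN=2+5+3=10 → 28/54 = 0.5185
  1: TP=13, FP=2+1+6=9, FN=9+6+7=22 → 26/57 = 0.4561
  2: TP=14, FP=5+6+3=14, FN=3+1+5=9 → 28/51 = 0.5490
  3: TP=39, FP=3+7+5=15, FN=4+6+3=13 → 78/106 = 0.7358
Highest is class '3' with F1 score = 0.736.

0.736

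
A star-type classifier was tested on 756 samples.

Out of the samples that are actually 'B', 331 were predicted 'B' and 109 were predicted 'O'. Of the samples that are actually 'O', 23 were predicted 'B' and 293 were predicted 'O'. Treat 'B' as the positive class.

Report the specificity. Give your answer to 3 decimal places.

Specificity = TN/(TN+FP) = 293/(293+23) = 0.927

0.927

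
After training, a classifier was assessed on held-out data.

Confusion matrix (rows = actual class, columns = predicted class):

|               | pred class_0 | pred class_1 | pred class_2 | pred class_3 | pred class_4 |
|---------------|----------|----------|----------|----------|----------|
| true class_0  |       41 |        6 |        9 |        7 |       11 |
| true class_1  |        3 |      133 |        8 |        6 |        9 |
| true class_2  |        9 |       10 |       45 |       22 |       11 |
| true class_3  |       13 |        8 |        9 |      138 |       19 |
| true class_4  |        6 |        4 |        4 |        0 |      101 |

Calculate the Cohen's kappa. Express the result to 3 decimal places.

0.647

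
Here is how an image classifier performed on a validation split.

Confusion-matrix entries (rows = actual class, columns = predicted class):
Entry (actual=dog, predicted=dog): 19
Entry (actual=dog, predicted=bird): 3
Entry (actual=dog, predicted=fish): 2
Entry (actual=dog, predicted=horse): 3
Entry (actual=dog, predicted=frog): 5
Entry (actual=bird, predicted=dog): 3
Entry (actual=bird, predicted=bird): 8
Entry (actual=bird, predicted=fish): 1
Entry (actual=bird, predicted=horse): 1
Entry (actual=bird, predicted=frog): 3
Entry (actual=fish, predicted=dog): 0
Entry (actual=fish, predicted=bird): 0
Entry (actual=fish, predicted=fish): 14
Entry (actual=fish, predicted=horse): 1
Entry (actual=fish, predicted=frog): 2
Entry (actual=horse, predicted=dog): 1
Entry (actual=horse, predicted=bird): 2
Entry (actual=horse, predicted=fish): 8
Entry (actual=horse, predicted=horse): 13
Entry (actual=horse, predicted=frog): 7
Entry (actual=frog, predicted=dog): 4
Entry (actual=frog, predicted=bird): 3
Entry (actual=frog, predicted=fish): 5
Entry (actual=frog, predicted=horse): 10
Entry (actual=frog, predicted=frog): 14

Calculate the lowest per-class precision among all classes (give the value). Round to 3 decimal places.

Per-class precision (TP/(TP+FP)):
  dog: TP=19, FP=3+0+1+4=8 → 19/27 = 0.7037
  bird: TP=8, FP=3+0+2+3=8 → 8/16 = 0.5000
  fish: TP=14, FP=2+1+8+5=16 → 14/30 = 0.4667
  horse: TP=13, FP=3+1+1+10=15 → 13/28 = 0.4643
  frog: TP=14, FP=5+3+2+7=17 → 14/31 = 0.4516
Lowest is class 'frog' with precision = 0.452.

0.452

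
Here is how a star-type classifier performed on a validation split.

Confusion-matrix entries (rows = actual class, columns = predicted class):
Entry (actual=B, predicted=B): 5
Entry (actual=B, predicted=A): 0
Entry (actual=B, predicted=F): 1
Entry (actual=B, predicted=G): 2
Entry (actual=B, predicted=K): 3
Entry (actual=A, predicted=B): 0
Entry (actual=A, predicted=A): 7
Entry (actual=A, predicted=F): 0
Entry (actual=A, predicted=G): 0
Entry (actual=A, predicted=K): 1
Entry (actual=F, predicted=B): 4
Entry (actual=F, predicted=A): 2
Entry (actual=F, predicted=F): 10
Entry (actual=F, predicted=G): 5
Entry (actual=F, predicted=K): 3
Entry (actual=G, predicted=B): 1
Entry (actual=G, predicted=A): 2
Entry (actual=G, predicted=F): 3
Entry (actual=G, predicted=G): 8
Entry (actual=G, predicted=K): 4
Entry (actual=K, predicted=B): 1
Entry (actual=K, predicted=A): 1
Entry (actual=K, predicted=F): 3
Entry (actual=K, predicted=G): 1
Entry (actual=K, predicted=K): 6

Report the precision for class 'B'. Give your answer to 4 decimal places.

precision = TP/(TP+FP).
B: TP=5, FP=0+4+1+1=6 → 5/11 = 0.45455

0.4545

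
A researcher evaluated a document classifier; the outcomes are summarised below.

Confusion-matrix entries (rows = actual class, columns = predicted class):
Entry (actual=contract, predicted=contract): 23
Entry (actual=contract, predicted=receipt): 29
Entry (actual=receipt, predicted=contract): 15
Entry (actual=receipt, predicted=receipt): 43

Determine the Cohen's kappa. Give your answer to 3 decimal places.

0.186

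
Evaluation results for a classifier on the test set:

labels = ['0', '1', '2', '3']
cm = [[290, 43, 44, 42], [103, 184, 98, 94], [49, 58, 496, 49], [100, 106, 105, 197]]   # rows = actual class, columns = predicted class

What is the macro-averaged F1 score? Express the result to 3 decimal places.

Per-class F1 score (2·TP/(2·TP+FP+FN)):
  0: TP=290, FP=103+49+100=252, FN=43+44+42=129 → 580/961 = 0.6035
  1: TP=184, FP=43+58+106=207, FN=103+98+94=295 → 368/870 = 0.4230
  2: TP=496, FP=44+98+105=247, FN=49+58+49=156 → 992/1395 = 0.7111
  3: TP=197, FP=42+94+49=185, FN=100+106+105=311 → 394/890 = 0.4427
Macro-F1 score = mean = (0.6035 + 0.4230 + 0.7111 + 0.4427) / 4 = 0.545

0.545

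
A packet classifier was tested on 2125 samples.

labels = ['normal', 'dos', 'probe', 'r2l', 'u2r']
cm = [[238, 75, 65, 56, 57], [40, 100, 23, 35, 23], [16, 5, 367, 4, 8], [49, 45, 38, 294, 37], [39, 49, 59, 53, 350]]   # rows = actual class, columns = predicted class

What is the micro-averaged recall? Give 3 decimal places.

0.635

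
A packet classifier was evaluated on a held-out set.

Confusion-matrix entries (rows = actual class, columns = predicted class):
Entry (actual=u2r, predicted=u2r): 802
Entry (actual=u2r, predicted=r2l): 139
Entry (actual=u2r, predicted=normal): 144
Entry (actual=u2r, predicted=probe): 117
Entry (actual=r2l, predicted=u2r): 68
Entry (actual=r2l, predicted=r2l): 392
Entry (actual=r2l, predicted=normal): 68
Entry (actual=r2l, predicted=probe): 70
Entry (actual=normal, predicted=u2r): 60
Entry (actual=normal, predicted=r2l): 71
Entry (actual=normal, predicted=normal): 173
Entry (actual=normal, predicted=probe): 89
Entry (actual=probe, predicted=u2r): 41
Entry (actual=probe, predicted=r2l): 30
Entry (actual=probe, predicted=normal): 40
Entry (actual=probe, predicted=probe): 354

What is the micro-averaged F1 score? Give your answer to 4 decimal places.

0.6475

Micro-averaging pools counts across classes: ΣTP=1721, ΣFP=937, ΣFN=937.
Micro-F1 score = 2·TP/(2·TP+FP+FN) on pooled counts = 0.6475 (equals overall accuracy in single-label multiclass).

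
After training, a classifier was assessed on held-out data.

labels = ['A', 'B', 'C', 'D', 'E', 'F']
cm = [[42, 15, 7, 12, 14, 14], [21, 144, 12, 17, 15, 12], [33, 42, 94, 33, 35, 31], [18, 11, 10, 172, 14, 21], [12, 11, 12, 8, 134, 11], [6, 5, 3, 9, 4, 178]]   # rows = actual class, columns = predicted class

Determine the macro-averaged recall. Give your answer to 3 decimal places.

0.614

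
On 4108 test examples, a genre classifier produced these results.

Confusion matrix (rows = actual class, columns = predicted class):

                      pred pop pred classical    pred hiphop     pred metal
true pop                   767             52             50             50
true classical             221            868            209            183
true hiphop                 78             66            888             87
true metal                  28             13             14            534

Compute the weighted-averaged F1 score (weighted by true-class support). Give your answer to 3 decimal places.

Per-class F1 score (2·TP/(2·TP+FP+FN)):
  pop: TP=767, FP=221+78+28=327, FN=52+50+50=152 → 1534/2013 = 0.7620
  classical: TP=868, FP=52+66+13=131, FN=221+209+183=613 → 1736/2480 = 0.7000
  hiphop: TP=888, FP=50+209+14=273, FN=78+66+87=231 → 1776/2280 = 0.7789
  metal: TP=534, FP=50+183+87=320, FN=28+13+14=55 → 1068/1443 = 0.7401
Weighted-F1 score = Σ (supportᵢ/N)·F1 scoreᵢ with N=4108: (919/4108)·0.7620 + (1481/4108)·0.7000 + (1119/4108)·0.7789 + (589/4108)·0.7401 = 0.741

0.741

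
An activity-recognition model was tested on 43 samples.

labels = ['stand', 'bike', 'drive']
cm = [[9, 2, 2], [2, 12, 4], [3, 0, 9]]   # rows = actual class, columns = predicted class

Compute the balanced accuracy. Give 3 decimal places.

Balanced accuracy = mean of per-class recall.
  stand: recall = 9/13 = 0.6923
  bike: recall = 12/18 = 0.6667
  drive: recall = 9/12 = 0.7500
Mean = (0.6923 + 0.6667 + 0.7500) / 3 = 0.703

0.703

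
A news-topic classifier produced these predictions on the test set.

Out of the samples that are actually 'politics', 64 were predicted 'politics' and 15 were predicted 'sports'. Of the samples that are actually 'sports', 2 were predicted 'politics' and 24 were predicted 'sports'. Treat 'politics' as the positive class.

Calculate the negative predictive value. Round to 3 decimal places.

NPV = TN/(TN+FN) = 24/(24+15) = 0.615

0.615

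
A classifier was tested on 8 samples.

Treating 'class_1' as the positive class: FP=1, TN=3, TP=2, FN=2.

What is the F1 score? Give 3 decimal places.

Precision = TP/(TP+FP) = 2/3 = 0.6667
Recall = TP/(TP+FN) = 2/4 = 0.5000
F1 = 2·TP/(2·TP+FP+FN) = 4/7 = 0.571

0.571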